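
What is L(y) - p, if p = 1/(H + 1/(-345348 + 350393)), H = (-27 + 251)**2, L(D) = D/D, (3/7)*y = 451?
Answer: 253132876/253137921 ≈ 0.99998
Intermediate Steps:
y = 3157/3 (y = (7/3)*451 = 3157/3 ≈ 1052.3)
L(D) = 1
H = 50176 (H = 224**2 = 50176)
p = 5045/253137921 (p = 1/(50176 + 1/(-345348 + 350393)) = 1/(50176 + 1/5045) = 1/(253137921/5045) = 5045/253137921 ≈ 1.9930e-5)
L(y) - p = 1 - 1*5045/253137921 = 1 - 5045/253137921 = 253132876/253137921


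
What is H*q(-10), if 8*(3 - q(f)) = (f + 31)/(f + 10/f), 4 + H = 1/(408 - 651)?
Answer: -92435/7128 ≈ -12.968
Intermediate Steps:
H = -973/243 (H = -4 + 1/(408 - 651) = -4 + 1/(-243) = -4 - 1/243 = -973/243 ≈ -4.0041)
q(f) = 3 - (31 + f)/(8*(f + 10/f)) (q(f) = 3 - (f + 31)/(8*(f + 10/f)) = 3 - (31 + f)/(8*(f + 10/f)))
H*q(-10) = -973*(240 - 31*(-10) + 23*(-10)²)/(1944*(10 + (-10)²)) = -973*(240 + 310 + 23*100)/(1944*(10 + 100)) = -973*(240 + 310 + 2300)/(1944*110) = -973*2850/(1944*110) = -973/243*285/88 = -92435/7128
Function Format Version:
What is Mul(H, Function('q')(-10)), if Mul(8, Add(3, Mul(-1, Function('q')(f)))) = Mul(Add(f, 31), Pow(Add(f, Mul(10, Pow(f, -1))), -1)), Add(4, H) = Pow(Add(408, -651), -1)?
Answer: Rational(-92435, 7128) ≈ -12.968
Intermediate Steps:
H = Rational(-973, 243) (H = Add(-4, Pow(Add(408, -651), -1)) = Add(-4, Pow(-243, -1)) = Add(-4, Rational(-1, 243)) = Rational(-973, 243) ≈ -4.0041)
Function('q')(f) = Add(3, Mul(Rational(-1, 8), Pow(Add(f, Mul(10, Pow(f, -1))), -1), Add(31, f))) (Function('q')(f) = Add(3, Mul(Rational(-1, 8), Mul(Add(f, 31), Pow(Add(f, Mul(10, Pow(f, -1))), -1)))) = Add(3, Mul(Rational(-1, 8), Mul(Add(31, f), Pow(Add(f, Mul(10, Pow(f, -1))), -1)))) = Add(3, Mul(Rational(-1, 8), Mul(Pow(Add(f, Mul(10, Pow(f, -1))), -1), Add(31, f)))) = Add(3, Mul(Rational(-1, 8), Pow(Add(f, Mul(10, Pow(f, -1))), -1), Add(31, f))))
Mul(H, Function('q')(-10)) = Mul(Rational(-973, 243), Mul(Rational(1, 8), Pow(Add(10, Pow(-10, 2)), -1), Add(240, Mul(-31, -10), Mul(23, Pow(-10, 2))))) = Mul(Rational(-973, 243), Mul(Rational(1, 8), Pow(Add(10, 100), -1), Add(240, 310, Mul(23, 100)))) = Mul(Rational(-973, 243), Mul(Rational(1, 8), Pow(110, -1), Add(240, 310, 2300))) = Mul(Rational(-973, 243), Mul(Rational(1, 8), Rational(1, 110), 2850)) = Mul(Rational(-973, 243), Rational(285, 88)) = Rational(-92435, 7128)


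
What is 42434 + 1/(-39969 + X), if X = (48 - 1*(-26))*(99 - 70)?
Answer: 1604981181/37823 ≈ 42434.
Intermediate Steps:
X = 2146 (X = (48 + 26)*29 = 74*29 = 2146)
42434 + 1/(-39969 + X) = 42434 + 1/(-39969 + 2146) = 42434 + 1/(-37823) = 42434 - 1/37823 = 1604981181/37823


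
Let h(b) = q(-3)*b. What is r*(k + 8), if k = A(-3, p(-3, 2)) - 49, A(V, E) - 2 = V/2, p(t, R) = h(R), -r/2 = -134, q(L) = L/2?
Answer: -10854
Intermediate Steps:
q(L) = L/2 (q(L) = L*(½) = L/2)
r = 268 (r = -2*(-134) = 268)
h(b) = -3*b/2 (h(b) = ((½)*(-3))*b = -3*b/2)
p(t, R) = -3*R/2
A(V, E) = 2 + V/2
k = -97/2 (k = (2 + (½)*(-3)) - 49 = (2 - 3/2) - 49 = ½ - 49 = -97/2 ≈ -48.500)
r*(k + 8) = 268*(-97/2 + 8) = 268*(-81/2) = -10854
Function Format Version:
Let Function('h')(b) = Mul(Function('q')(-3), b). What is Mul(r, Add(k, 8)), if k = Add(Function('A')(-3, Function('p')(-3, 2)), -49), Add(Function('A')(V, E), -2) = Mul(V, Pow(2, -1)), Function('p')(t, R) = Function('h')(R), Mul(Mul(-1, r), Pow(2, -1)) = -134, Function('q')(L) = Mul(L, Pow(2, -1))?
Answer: -10854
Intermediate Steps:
Function('q')(L) = Mul(Rational(1, 2), L) (Function('q')(L) = Mul(L, Rational(1, 2)) = Mul(Rational(1, 2), L))
r = 268 (r = Mul(-2, -134) = 268)
Function('h')(b) = Mul(Rational(-3, 2), b) (Function('h')(b) = Mul(Mul(Rational(1, 2), -3), b) = Mul(Rational(-3, 2), b))
Function('p')(t, R) = Mul(Rational(-3, 2), R)
Function('A')(V, E) = Add(2, Mul(Rational(1, 2), V)) (Function('A')(V, E) = Add(2, Mul(V, Pow(2, -1))) = Add(2, Mul(V, Rational(1, 2))) = Add(2, Mul(Rational(1, 2), V)))
k = Rational(-97, 2) (k = Add(Add(2, Mul(Rational(1, 2), -3)), -49) = Add(Add(2, Rational(-3, 2)), -49) = Add(Rational(1, 2), -49) = Rational(-97, 2) ≈ -48.500)
Mul(r, Add(k, 8)) = Mul(268, Add(Rational(-97, 2), 8)) = Mul(268, Rational(-81, 2)) = -10854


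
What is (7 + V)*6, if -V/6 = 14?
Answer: -462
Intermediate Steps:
V = -84 (V = -6*14 = -84)
(7 + V)*6 = (7 - 84)*6 = -77*6 = -462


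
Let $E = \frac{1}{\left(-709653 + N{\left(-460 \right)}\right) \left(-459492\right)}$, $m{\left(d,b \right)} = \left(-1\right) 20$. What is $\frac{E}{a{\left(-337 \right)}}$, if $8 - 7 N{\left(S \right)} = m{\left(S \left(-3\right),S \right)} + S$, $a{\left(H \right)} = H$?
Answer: $- \frac{7}{769146861918732} \approx -9.101 \cdot 10^{-15}$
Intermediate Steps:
$m{\left(d,b \right)} = -20$
$N{\left(S \right)} = 4 - \frac{S}{7}$ ($N{\left(S \right)} = \frac{8}{7} - \frac{-20 + S}{7} = \frac{8}{7} - \left(- \frac{20}{7} + \frac{S}{7}\right) = 4 - \frac{S}{7}$)
$E = \frac{7}{2282334901836}$ ($E = \frac{1}{\left(-709653 + \left(4 - - \frac{460}{7}\right)\right) \left(-459492\right)} = \frac{1}{-709653 + \left(4 + \frac{460}{7}\right)} \left(- \frac{1}{459492}\right) = \frac{1}{-709653 + \frac{488}{7}} \left(- \frac{1}{459492}\right) = \frac{1}{- \frac{4967083}{7}} \left(- \frac{1}{459492}\right) = \left(- \frac{7}{4967083}\right) \left(- \frac{1}{459492}\right) = \frac{7}{2282334901836} \approx 3.067 \cdot 10^{-12}$)
$\frac{E}{a{\left(-337 \right)}} = \frac{7}{2282334901836 \left(-337\right)} = \frac{7}{2282334901836} \left(- \frac{1}{337}\right) = - \frac{7}{769146861918732}$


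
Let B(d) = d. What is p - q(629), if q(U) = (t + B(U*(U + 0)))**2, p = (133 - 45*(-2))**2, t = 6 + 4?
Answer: -156539664072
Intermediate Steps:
t = 10
p = 49729 (p = (133 + 90)**2 = 223**2 = 49729)
q(U) = (10 + U**2)**2 (q(U) = (10 + U*(U + 0))**2 = (10 + U*U)**2 = (10 + U**2)**2)
p - q(629) = 49729 - (10 + 629**2)**2 = 49729 - (10 + 395641)**2 = 49729 - 1*395651**2 = 49729 - 1*156539713801 = 49729 - 156539713801 = -156539664072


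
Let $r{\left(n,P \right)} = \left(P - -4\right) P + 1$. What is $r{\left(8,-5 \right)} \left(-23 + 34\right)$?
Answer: $66$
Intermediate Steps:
$r{\left(n,P \right)} = 1 + P \left(4 + P\right)$ ($r{\left(n,P \right)} = \left(P + 4\right) P + 1 = \left(4 + P\right) P + 1 = P \left(4 + P\right) + 1 = 1 + P \left(4 + P\right)$)
$r{\left(8,-5 \right)} \left(-23 + 34\right) = \left(1 + \left(-5\right)^{2} + 4 \left(-5\right)\right) \left(-23 + 34\right) = \left(1 + 25 - 20\right) 11 = 6 \cdot 11 = 66$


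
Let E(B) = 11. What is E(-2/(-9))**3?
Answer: 1331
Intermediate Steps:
E(-2/(-9))**3 = 11**3 = 1331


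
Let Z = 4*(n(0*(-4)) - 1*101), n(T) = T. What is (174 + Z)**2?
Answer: 52900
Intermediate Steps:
Z = -404 (Z = 4*(0*(-4) - 1*101) = 4*(0 - 101) = 4*(-101) = -404)
(174 + Z)**2 = (174 - 404)**2 = (-230)**2 = 52900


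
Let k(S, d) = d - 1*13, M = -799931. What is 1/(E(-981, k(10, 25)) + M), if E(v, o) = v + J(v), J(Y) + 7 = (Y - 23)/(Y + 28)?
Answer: -953/763274803 ≈ -1.2486e-6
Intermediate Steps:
J(Y) = -7 + (-23 + Y)/(28 + Y) (J(Y) = -7 + (Y - 23)/(Y + 28) = -7 + (-23 + Y)/(28 + Y))
k(S, d) = -13 + d (k(S, d) = d - 13 = -13 + d)
E(v, o) = v + 3*(-73 - 2*v)/(28 + v)
1/(E(-981, k(10, 25)) + M) = 1/((-219 + (-981)**2 + 22*(-981))/(28 - 981) - 799931) = 1/((-219 + 962361 - 21582)/(-953) - 799931) = 1/(-1/953*940560 - 799931) = 1/(-940560/953 - 799931) = 1/(-763274803/953) = -953/763274803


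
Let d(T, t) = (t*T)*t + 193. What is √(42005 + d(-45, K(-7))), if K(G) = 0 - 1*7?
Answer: √39993 ≈ 199.98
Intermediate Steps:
K(G) = -7 (K(G) = 0 - 7 = -7)
d(T, t) = 193 + T*t² (d(T, t) = (T*t)*t + 193 = T*t² + 193 = 193 + T*t²)
√(42005 + d(-45, K(-7))) = √(42005 + (193 - 45*(-7)²)) = √(42005 + (193 - 45*49)) = √(42005 + (193 - 2205)) = √(42005 - 2012) = √39993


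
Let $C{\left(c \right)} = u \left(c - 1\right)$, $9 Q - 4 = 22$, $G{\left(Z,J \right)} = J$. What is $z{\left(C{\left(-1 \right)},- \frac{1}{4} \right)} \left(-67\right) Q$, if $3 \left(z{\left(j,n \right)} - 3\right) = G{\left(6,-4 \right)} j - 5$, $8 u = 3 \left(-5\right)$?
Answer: $\frac{19162}{27} \approx 709.7$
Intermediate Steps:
$u = - \frac{15}{8}$ ($u = \frac{3 \left(-5\right)}{8} = \frac{1}{8} \left(-15\right) = - \frac{15}{8} \approx -1.875$)
$Q = \frac{26}{9}$ ($Q = \frac{4}{9} + \frac{1}{9} \cdot 22 = \frac{4}{9} + \frac{22}{9} = \frac{26}{9} \approx 2.8889$)
$C{\left(c \right)} = \frac{15}{8} - \frac{15 c}{8}$ ($C{\left(c \right)} = - \frac{15 \left(c - 1\right)}{8} = - \frac{15 \left(-1 + c\right)}{8} = \frac{15}{8} - \frac{15 c}{8}$)
$z{\left(j,n \right)} = \frac{4}{3} - \frac{4 j}{3}$ ($z{\left(j,n \right)} = 3 + \frac{- 4 j - 5}{3} = 3 + \frac{-5 - 4 j}{3} = 3 - \left(\frac{5}{3} + \frac{4 j}{3}\right) = \frac{4}{3} - \frac{4 j}{3}$)
$z{\left(C{\left(-1 \right)},- \frac{1}{4} \right)} \left(-67\right) Q = \left(\frac{4}{3} - \frac{4 \left(\frac{15}{8} - - \frac{15}{8}\right)}{3}\right) \left(-67\right) \frac{26}{9} = \left(\frac{4}{3} - \frac{4 \left(\frac{15}{8} + \frac{15}{8}\right)}{3}\right) \left(-67\right) \frac{26}{9} = \left(\frac{4}{3} - 5\right) \left(-67\right) \frac{26}{9} = \left(- \frac{11}{3}\right) \left(-67\right) \frac{26}{9} = \frac{737}{3} \cdot \frac{26}{9} = \frac{19162}{27}$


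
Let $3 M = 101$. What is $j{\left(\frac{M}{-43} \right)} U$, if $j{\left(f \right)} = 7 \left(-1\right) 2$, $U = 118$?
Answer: $-1652$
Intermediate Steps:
$M = \frac{101}{3}$ ($M = \frac{1}{3} \cdot 101 = \frac{101}{3} \approx 33.667$)
$j{\left(f \right)} = -14$ ($j{\left(f \right)} = \left(-7\right) 2 = -14$)
$j{\left(\frac{M}{-43} \right)} U = \left(-14\right) 118 = -1652$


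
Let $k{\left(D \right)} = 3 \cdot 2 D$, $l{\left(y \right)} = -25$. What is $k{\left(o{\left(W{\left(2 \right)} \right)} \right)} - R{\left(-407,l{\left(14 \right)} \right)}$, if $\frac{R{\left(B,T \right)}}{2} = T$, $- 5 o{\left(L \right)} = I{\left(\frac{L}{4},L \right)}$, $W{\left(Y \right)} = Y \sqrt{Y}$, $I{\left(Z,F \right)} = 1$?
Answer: $\frac{244}{5} \approx 48.8$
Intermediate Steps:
$W{\left(Y \right)} = Y^{\frac{3}{2}}$
$o{\left(L \right)} = - \frac{1}{5}$ ($o{\left(L \right)} = \left(- \frac{1}{5}\right) 1 = - \frac{1}{5}$)
$R{\left(B,T \right)} = 2 T$
$k{\left(D \right)} = 6 D$
$k{\left(o{\left(W{\left(2 \right)} \right)} \right)} - R{\left(-407,l{\left(14 \right)} \right)} = 6 \left(- \frac{1}{5}\right) - 2 \left(-25\right) = - \frac{6}{5} - -50 = - \frac{6}{5} + 50 = \frac{244}{5}$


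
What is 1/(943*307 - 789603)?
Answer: -1/500102 ≈ -1.9996e-6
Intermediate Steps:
1/(943*307 - 789603) = 1/(289501 - 789603) = 1/(-500102) = -1/500102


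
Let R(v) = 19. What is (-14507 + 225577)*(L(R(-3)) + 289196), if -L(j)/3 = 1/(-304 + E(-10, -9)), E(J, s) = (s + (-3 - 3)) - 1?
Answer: 1953299254361/32 ≈ 6.1041e+10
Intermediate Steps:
E(J, s) = -7 + s (E(J, s) = (s - 6) - 1 = (-6 + s) - 1 = -7 + s)
L(j) = 3/320 (L(j) = -3/(-304 + (-7 - 9)) = -3/(-304 - 16) = -3/(-320) = -3*(-1/320) = 3/320)
(-14507 + 225577)*(L(R(-3)) + 289196) = (-14507 + 225577)*(3/320 + 289196) = 211070*(92542723/320) = 1953299254361/32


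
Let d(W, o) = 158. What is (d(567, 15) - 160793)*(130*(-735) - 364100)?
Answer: 73835877750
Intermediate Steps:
(d(567, 15) - 160793)*(130*(-735) - 364100) = (158 - 160793)*(130*(-735) - 364100) = -160635*(-95550 - 364100) = -160635*(-459650) = 73835877750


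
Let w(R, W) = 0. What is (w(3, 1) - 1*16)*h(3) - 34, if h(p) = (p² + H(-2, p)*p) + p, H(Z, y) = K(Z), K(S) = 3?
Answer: -370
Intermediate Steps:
H(Z, y) = 3
h(p) = p² + 4*p (h(p) = (p² + 3*p) + p = p² + 4*p)
(w(3, 1) - 1*16)*h(3) - 34 = (0 - 1*16)*(3*(4 + 3)) - 34 = (0 - 16)*(3*7) - 34 = -16*21 - 34 = -336 - 34 = -370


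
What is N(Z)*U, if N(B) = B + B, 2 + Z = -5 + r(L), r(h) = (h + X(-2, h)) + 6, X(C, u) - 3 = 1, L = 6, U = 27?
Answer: 486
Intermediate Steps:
X(C, u) = 4 (X(C, u) = 3 + 1 = 4)
r(h) = 10 + h (r(h) = (h + 4) + 6 = (4 + h) + 6 = 10 + h)
Z = 9 (Z = -2 + (-5 + (10 + 6)) = -2 + (-5 + 16) = -2 + 11 = 9)
N(B) = 2*B
N(Z)*U = (2*9)*27 = 18*27 = 486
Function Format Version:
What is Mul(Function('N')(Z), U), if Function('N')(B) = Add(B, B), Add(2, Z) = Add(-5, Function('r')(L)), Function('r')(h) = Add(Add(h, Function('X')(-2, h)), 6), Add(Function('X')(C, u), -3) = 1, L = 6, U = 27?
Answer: 486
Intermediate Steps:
Function('X')(C, u) = 4 (Function('X')(C, u) = Add(3, 1) = 4)
Function('r')(h) = Add(10, h) (Function('r')(h) = Add(Add(h, 4), 6) = Add(Add(4, h), 6) = Add(10, h))
Z = 9 (Z = Add(-2, Add(-5, Add(10, 6))) = Add(-2, Add(-5, 16)) = Add(-2, 11) = 9)
Function('N')(B) = Mul(2, B)
Mul(Function('N')(Z), U) = Mul(Mul(2, 9), 27) = Mul(18, 27) = 486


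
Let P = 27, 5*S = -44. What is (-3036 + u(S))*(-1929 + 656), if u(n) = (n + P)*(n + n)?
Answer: 106814884/25 ≈ 4.2726e+6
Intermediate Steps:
S = -44/5 (S = (1/5)*(-44) = -44/5 ≈ -8.8000)
u(n) = 2*n*(27 + n) (u(n) = (n + 27)*(n + n) = (27 + n)*(2*n) = 2*n*(27 + n))
(-3036 + u(S))*(-1929 + 656) = (-3036 + 2*(-44/5)*(27 - 44/5))*(-1929 + 656) = (-3036 + 2*(-44/5)*(91/5))*(-1273) = (-3036 - 8008/25)*(-1273) = -83908/25*(-1273) = 106814884/25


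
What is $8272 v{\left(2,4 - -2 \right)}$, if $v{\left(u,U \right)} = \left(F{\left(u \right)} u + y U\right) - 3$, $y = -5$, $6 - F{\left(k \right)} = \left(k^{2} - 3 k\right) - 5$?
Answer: $-57904$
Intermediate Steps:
$F{\left(k \right)} = 11 - k^{2} + 3 k$ ($F{\left(k \right)} = 6 - \left(\left(k^{2} - 3 k\right) - 5\right) = 6 - \left(-5 + k^{2} - 3 k\right) = 6 + \left(5 - k^{2} + 3 k\right) = 11 - k^{2} + 3 k$)
$v{\left(u,U \right)} = -3 - 5 U + u \left(11 - u^{2} + 3 u\right)$ ($v{\left(u,U \right)} = \left(\left(11 - u^{2} + 3 u\right) u - 5 U\right) - 3 = \left(u \left(11 - u^{2} + 3 u\right) - 5 U\right) - 3 = \left(- 5 U + u \left(11 - u^{2} + 3 u\right)\right) - 3 = -3 - 5 U + u \left(11 - u^{2} + 3 u\right)$)
$8272 v{\left(2,4 - -2 \right)} = 8272 \left(-3 - 5 \left(4 - -2\right) + 2 \left(11 - 2^{2} + 3 \cdot 2\right)\right) = 8272 \left(-3 - 5 \left(4 + 2\right) + 2 \left(11 - 4 + 6\right)\right) = 8272 \left(-3 - 30 + 2 \left(11 - 4 + 6\right)\right) = 8272 \left(-3 - 30 + 2 \cdot 13\right) = 8272 \left(-3 - 30 + 26\right) = 8272 \left(-7\right) = -57904$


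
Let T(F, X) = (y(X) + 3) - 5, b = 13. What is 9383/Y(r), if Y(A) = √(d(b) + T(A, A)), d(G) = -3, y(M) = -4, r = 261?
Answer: -9383*I/3 ≈ -3127.7*I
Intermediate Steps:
T(F, X) = -6 (T(F, X) = (-4 + 3) - 5 = -1 - 5 = -6)
Y(A) = 3*I (Y(A) = √(-3 - 6) = √(-9) = 3*I)
9383/Y(r) = 9383/((3*I)) = 9383*(-I/3) = -9383*I/3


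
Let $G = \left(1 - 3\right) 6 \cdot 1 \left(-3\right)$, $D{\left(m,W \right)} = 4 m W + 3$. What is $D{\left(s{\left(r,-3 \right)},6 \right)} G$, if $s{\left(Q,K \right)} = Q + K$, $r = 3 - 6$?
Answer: $-5076$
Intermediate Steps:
$r = -3$ ($r = 3 - 6 = -3$)
$s{\left(Q,K \right)} = K + Q$
$D{\left(m,W \right)} = 3 + 4 W m$ ($D{\left(m,W \right)} = 4 W m + 3 = 3 + 4 W m$)
$G = 36$ ($G = \left(-2\right) 6 \cdot 1 \left(-3\right) = \left(-12\right) 1 \left(-3\right) = \left(-12\right) \left(-3\right) = 36$)
$D{\left(s{\left(r,-3 \right)},6 \right)} G = \left(3 + 4 \cdot 6 \left(-3 - 3\right)\right) 36 = \left(3 + 4 \cdot 6 \left(-6\right)\right) 36 = \left(3 - 144\right) 36 = \left(-141\right) 36 = -5076$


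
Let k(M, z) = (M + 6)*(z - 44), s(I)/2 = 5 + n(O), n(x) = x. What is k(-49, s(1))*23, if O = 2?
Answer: 29670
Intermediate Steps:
s(I) = 14 (s(I) = 2*(5 + 2) = 2*7 = 14)
k(M, z) = (-44 + z)*(6 + M) (k(M, z) = (6 + M)*(-44 + z) = (-44 + z)*(6 + M))
k(-49, s(1))*23 = (-264 - 44*(-49) + 6*14 - 49*14)*23 = (-264 + 2156 + 84 - 686)*23 = 1290*23 = 29670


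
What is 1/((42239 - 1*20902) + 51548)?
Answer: 1/72885 ≈ 1.3720e-5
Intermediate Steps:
1/((42239 - 1*20902) + 51548) = 1/((42239 - 20902) + 51548) = 1/(21337 + 51548) = 1/72885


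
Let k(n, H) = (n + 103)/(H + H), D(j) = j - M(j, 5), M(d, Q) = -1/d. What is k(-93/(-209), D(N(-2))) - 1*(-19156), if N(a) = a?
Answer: 3999280/209 ≈ 19135.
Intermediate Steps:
D(j) = j + 1/j (D(j) = j - (-1)/j = j + 1/j)
k(n, H) = (103 + n)/(2*H) (k(n, H) = (103 + n)/((2*H)) = (103 + n)*(1/(2*H)) = (103 + n)/(2*H))
k(-93/(-209), D(N(-2))) - 1*(-19156) = (103 - 93/(-209))/(2*(-2 + 1/(-2))) - 1*(-19156) = (103 - 93*(-1/209))/(2*(-2 - 1/2)) + 19156 = (103 + 93/209)/(2*(-5/2)) + 19156 = (1/2)*(-2/5)*(21620/209) + 19156 = -4324/209 + 19156 = 3999280/209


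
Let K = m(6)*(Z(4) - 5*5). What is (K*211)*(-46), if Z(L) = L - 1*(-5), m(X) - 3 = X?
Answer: 1397664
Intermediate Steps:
m(X) = 3 + X
Z(L) = 5 + L (Z(L) = L + 5 = 5 + L)
K = -144 (K = (3 + 6)*((5 + 4) - 5*5) = 9*(9 - 25) = 9*(-16) = -144)
(K*211)*(-46) = -144*211*(-46) = -30384*(-46) = 1397664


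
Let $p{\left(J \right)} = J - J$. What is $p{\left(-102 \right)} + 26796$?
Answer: $26796$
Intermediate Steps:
$p{\left(J \right)} = 0$
$p{\left(-102 \right)} + 26796 = 0 + 26796 = 26796$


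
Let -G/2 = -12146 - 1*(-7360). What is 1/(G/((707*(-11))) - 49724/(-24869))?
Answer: 193406213/148657480 ≈ 1.3010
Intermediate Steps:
G = 9572 (G = -2*(-12146 - 1*(-7360)) = -2*(-12146 + 7360) = -2*(-4786) = 9572)
1/(G/((707*(-11))) - 49724/(-24869)) = 1/(9572/((707*(-11))) - 49724/(-24869)) = 1/(9572/(-7777) - 49724*(-1/24869)) = 1/(9572*(-1/7777) + 49724/24869) = 1/(-9572/7777 + 49724/24869) = 1/(148657480/193406213) = 193406213/148657480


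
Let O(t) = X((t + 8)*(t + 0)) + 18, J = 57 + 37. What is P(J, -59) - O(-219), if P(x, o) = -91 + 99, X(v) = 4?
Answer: -14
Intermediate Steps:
J = 94
O(t) = 22 (O(t) = 4 + 18 = 22)
P(x, o) = 8
P(J, -59) - O(-219) = 8 - 1*22 = 8 - 22 = -14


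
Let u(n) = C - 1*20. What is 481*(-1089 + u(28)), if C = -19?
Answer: -542568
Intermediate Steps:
u(n) = -39 (u(n) = -19 - 1*20 = -19 - 20 = -39)
481*(-1089 + u(28)) = 481*(-1089 - 39) = 481*(-1128) = -542568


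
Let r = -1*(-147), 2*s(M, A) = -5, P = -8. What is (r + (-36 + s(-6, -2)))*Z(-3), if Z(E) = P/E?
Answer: 868/3 ≈ 289.33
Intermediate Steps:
s(M, A) = -5/2 (s(M, A) = (½)*(-5) = -5/2)
r = 147
Z(E) = -8/E
(r + (-36 + s(-6, -2)))*Z(-3) = (147 + (-36 - 5/2))*(-8/(-3)) = (147 - 77/2)*(-8*(-⅓)) = (217/2)*(8/3) = 868/3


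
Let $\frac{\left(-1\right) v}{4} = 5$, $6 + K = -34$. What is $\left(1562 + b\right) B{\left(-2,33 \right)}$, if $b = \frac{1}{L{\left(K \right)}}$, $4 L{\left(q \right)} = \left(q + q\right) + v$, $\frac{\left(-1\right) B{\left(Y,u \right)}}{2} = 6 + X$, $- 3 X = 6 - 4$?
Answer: $- \frac{1249568}{75} \approx -16661.0$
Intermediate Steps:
$K = -40$ ($K = -6 - 34 = -40$)
$v = -20$ ($v = \left(-4\right) 5 = -20$)
$X = - \frac{2}{3}$ ($X = - \frac{6 - 4}{3} = \left(- \frac{1}{3}\right) 2 = - \frac{2}{3} \approx -0.66667$)
$B{\left(Y,u \right)} = - \frac{32}{3}$ ($B{\left(Y,u \right)} = - 2 \left(6 - \frac{2}{3}\right) = \left(-2\right) \frac{16}{3} = - \frac{32}{3}$)
$L{\left(q \right)} = -5 + \frac{q}{2}$ ($L{\left(q \right)} = \frac{\left(q + q\right) - 20}{4} = \frac{2 q - 20}{4} = \frac{-20 + 2 q}{4} = -5 + \frac{q}{2}$)
$b = - \frac{1}{25}$ ($b = \frac{1}{-5 + \frac{1}{2} \left(-40\right)} = \frac{1}{-5 - 20} = \frac{1}{-25} = - \frac{1}{25} \approx -0.04$)
$\left(1562 + b\right) B{\left(-2,33 \right)} = \left(1562 - \frac{1}{25}\right) \left(- \frac{32}{3}\right) = \frac{39049}{25} \left(- \frac{32}{3}\right) = - \frac{1249568}{75}$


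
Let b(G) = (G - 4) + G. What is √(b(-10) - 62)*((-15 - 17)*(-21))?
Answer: 672*I*√86 ≈ 6231.9*I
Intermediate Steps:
b(G) = -4 + 2*G (b(G) = (-4 + G) + G = -4 + 2*G)
√(b(-10) - 62)*((-15 - 17)*(-21)) = √((-4 + 2*(-10)) - 62)*((-15 - 17)*(-21)) = √((-4 - 20) - 62)*(-32*(-21)) = √(-24 - 62)*672 = √(-86)*672 = (I*√86)*672 = 672*I*√86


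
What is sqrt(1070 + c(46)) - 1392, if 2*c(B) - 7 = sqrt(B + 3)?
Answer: -1392 + sqrt(1077) ≈ -1359.2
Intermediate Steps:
c(B) = 7/2 + sqrt(3 + B)/2 (c(B) = 7/2 + sqrt(B + 3)/2 = 7/2 + sqrt(3 + B)/2)
sqrt(1070 + c(46)) - 1392 = sqrt(1070 + (7/2 + sqrt(3 + 46)/2)) - 1392 = sqrt(1070 + (7/2 + sqrt(49)/2)) - 1392 = sqrt(1070 + (7/2 + (1/2)*7)) - 1392 = sqrt(1070 + (7/2 + 7/2)) - 1392 = sqrt(1070 + 7) - 1392 = sqrt(1077) - 1392 = -1392 + sqrt(1077)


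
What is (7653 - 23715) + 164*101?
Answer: 502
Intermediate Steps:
(7653 - 23715) + 164*101 = -16062 + 16564 = 502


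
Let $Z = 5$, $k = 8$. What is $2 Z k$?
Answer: $80$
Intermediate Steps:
$2 Z k = 2 \cdot 5 \cdot 8 = 10 \cdot 8 = 80$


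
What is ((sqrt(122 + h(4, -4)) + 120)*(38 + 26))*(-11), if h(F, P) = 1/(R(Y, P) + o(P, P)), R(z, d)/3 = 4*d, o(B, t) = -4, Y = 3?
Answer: -84480 - 352*sqrt(82459)/13 ≈ -92255.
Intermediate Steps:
R(z, d) = 12*d (R(z, d) = 3*(4*d) = 12*d)
h(F, P) = 1/(-4 + 12*P) (h(F, P) = 1/(12*P - 4) = 1/(-4 + 12*P))
((sqrt(122 + h(4, -4)) + 120)*(38 + 26))*(-11) = ((sqrt(122 + 1/(4*(-1 + 3*(-4)))) + 120)*(38 + 26))*(-11) = ((sqrt(122 + 1/(4*(-1 - 12))) + 120)*64)*(-11) = ((sqrt(122 + (1/4)/(-13)) + 120)*64)*(-11) = ((sqrt(122 + (1/4)*(-1/13)) + 120)*64)*(-11) = ((sqrt(122 - 1/52) + 120)*64)*(-11) = ((sqrt(6343/52) + 120)*64)*(-11) = ((sqrt(82459)/26 + 120)*64)*(-11) = ((120 + sqrt(82459)/26)*64)*(-11) = (7680 + 32*sqrt(82459)/13)*(-11) = -84480 - 352*sqrt(82459)/13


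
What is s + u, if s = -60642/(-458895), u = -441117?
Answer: -67475441691/152965 ≈ -4.4112e+5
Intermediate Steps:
s = 20214/152965 (s = -60642*(-1/458895) = 20214/152965 ≈ 0.13215)
s + u = 20214/152965 - 441117 = -67475441691/152965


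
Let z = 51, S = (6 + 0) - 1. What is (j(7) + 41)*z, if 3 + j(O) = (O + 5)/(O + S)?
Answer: 1989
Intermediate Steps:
S = 5 (S = 6 - 1 = 5)
j(O) = -2 (j(O) = -3 + (O + 5)/(O + 5) = -3 + (5 + O)/(5 + O) = -3 + 1 = -2)
(j(7) + 41)*z = (-2 + 41)*51 = 39*51 = 1989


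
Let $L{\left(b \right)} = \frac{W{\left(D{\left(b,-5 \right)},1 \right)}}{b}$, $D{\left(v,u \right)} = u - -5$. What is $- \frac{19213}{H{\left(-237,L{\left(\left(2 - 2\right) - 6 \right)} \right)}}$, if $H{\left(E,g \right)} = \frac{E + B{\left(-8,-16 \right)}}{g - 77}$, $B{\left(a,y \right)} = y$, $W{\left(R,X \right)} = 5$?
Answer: $- \frac{8972471}{1518} \approx -5910.7$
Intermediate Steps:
$D{\left(v,u \right)} = 5 + u$ ($D{\left(v,u \right)} = u + 5 = 5 + u$)
$L{\left(b \right)} = \frac{5}{b}$
$H{\left(E,g \right)} = \frac{-16 + E}{-77 + g}$ ($H{\left(E,g \right)} = \frac{E - 16}{g - 77} = \frac{-16 + E}{-77 + g}$)
$- \frac{19213}{H{\left(-237,L{\left(\left(2 - 2\right) - 6 \right)} \right)}} = - \frac{19213}{\frac{1}{-77 + \frac{5}{\left(2 - 2\right) - 6}} \left(-16 - 237\right)} = - \frac{19213}{\frac{1}{-77 + \frac{5}{0 - 6}} \left(-253\right)} = - \frac{19213}{\frac{1}{-77 + \frac{5}{-6}} \left(-253\right)} = - \frac{19213}{\frac{1}{-77 + 5 \left(- \frac{1}{6}\right)} \left(-253\right)} = - \frac{19213}{\frac{1}{-77 - \frac{5}{6}} \left(-253\right)} = - \frac{19213}{\frac{1}{- \frac{467}{6}} \left(-253\right)} = - \frac{19213}{\left(- \frac{6}{467}\right) \left(-253\right)} = - \frac{19213}{\frac{1518}{467}} = \left(-19213\right) \frac{467}{1518} = - \frac{8972471}{1518}$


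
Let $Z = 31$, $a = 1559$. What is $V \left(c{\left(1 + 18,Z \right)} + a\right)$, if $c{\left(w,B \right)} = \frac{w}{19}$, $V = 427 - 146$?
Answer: $438360$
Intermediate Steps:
$V = 281$
$c{\left(w,B \right)} = \frac{w}{19}$ ($c{\left(w,B \right)} = w \frac{1}{19} = \frac{w}{19}$)
$V \left(c{\left(1 + 18,Z \right)} + a\right) = 281 \left(\frac{1 + 18}{19} + 1559\right) = 281 \left(\frac{1}{19} \cdot 19 + 1559\right) = 281 \left(1 + 1559\right) = 281 \cdot 1560 = 438360$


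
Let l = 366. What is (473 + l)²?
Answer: 703921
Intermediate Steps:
(473 + l)² = (473 + 366)² = 839² = 703921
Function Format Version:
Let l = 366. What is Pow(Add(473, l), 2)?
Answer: 703921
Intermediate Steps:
Pow(Add(473, l), 2) = Pow(Add(473, 366), 2) = Pow(839, 2) = 703921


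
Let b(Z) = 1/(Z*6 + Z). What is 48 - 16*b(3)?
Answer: 992/21 ≈ 47.238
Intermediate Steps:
b(Z) = 1/(7*Z) (b(Z) = 1/(6*Z + Z) = 1/(7*Z))
48 - 16*b(3) = 48 - 16/(7*3) = 48 - 16*1/21 = 48 - 16/21 = 992/21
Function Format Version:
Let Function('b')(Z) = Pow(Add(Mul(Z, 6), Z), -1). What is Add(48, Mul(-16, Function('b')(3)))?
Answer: Rational(992, 21) ≈ 47.238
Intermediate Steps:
Function('b')(Z) = Mul(Rational(1, 7), Pow(Z, -1)) (Function('b')(Z) = Pow(Add(Mul(6, Z), Z), -1) = Pow(Mul(7, Z), -1) = Mul(Rational(1, 7), Pow(Z, -1)))
Add(48, Mul(-16, Function('b')(3))) = Add(48, Mul(-16, Mul(Rational(1, 7), Pow(3, -1)))) = Add(48, Mul(-16, Mul(Rational(1, 7), Rational(1, 3)))) = Add(48, Mul(-16, Rational(1, 21))) = Add(48, Rational(-16, 21)) = Rational(992, 21)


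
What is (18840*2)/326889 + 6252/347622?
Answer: 841228166/6312989331 ≈ 0.13325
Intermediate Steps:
(18840*2)/326889 + 6252/347622 = 37680*(1/326889) + 6252*(1/347622) = 12560/108963 + 1042/57937 = 841228166/6312989331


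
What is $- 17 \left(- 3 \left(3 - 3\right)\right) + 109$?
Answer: $109$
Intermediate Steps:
$- 17 \left(- 3 \left(3 - 3\right)\right) + 109 = - 17 \left(\left(-3\right) 0\right) + 109 = \left(-17\right) 0 + 109 = 0 + 109 = 109$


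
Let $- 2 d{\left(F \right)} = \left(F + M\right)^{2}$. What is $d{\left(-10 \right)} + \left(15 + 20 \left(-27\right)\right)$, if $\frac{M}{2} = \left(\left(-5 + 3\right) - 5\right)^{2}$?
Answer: $-4397$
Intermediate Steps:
$M = 98$ ($M = 2 \left(\left(-5 + 3\right) - 5\right)^{2} = 2 \left(-2 - 5\right)^{2} = 2 \left(-7\right)^{2} = 2 \cdot 49 = 98$)
$d{\left(F \right)} = - \frac{\left(98 + F\right)^{2}}{2}$ ($d{\left(F \right)} = - \frac{\left(F + 98\right)^{2}}{2} = - \frac{\left(98 + F\right)^{2}}{2}$)
$d{\left(-10 \right)} + \left(15 + 20 \left(-27\right)\right) = - \frac{\left(98 - 10\right)^{2}}{2} + \left(15 + 20 \left(-27\right)\right) = - \frac{88^{2}}{2} + \left(15 - 540\right) = \left(- \frac{1}{2}\right) 7744 - 525 = -3872 - 525 = -4397$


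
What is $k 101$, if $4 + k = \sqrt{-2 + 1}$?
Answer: $-404 + 101 i \approx -404.0 + 101.0 i$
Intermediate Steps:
$k = -4 + i$ ($k = -4 + \sqrt{-2 + 1} = -4 + \sqrt{-1} = -4 + i \approx -4.0 + 1.0 i$)
$k 101 = \left(-4 + i\right) 101 = -404 + 101 i$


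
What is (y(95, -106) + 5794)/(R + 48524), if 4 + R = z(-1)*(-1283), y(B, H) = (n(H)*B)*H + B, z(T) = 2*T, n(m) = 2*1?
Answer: -14251/51086 ≈ -0.27896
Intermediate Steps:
n(m) = 2
y(B, H) = B + 2*B*H (y(B, H) = (2*B)*H + B = 2*B*H + B = B + 2*B*H)
R = 2562 (R = -4 + (2*(-1))*(-1283) = -4 - 2*(-1283) = -4 + 2566 = 2562)
(y(95, -106) + 5794)/(R + 48524) = (95*(1 + 2*(-106)) + 5794)/(2562 + 48524) = (95*(1 - 212) + 5794)/51086 = (95*(-211) + 5794)*(1/51086) = (-20045 + 5794)*(1/51086) = -14251*1/51086 = -14251/51086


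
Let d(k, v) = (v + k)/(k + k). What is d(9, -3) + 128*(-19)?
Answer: -7295/3 ≈ -2431.7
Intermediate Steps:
d(k, v) = (k + v)/(2*k) (d(k, v) = (k + v)/((2*k)) = (k + v)*(1/(2*k)) = (k + v)/(2*k))
d(9, -3) + 128*(-19) = (½)*(9 - 3)/9 + 128*(-19) = (½)*(⅑)*6 - 2432 = ⅓ - 2432 = -7295/3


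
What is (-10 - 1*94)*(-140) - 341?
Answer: 14219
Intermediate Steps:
(-10 - 1*94)*(-140) - 341 = (-10 - 94)*(-140) - 341 = -104*(-140) - 341 = 14560 - 341 = 14219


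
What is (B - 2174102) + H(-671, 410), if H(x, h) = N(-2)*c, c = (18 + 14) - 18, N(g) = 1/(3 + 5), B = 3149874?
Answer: 3903095/4 ≈ 9.7577e+5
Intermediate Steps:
N(g) = ⅛ (N(g) = 1/8 = ⅛)
c = 14 (c = 32 - 18 = 14)
H(x, h) = 7/4 (H(x, h) = (⅛)*14 = 7/4)
(B - 2174102) + H(-671, 410) = (3149874 - 2174102) + 7/4 = 975772 + 7/4 = 3903095/4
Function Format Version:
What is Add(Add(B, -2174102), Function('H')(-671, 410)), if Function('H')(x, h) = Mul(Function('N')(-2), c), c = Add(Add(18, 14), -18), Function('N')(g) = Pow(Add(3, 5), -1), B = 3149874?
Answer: Rational(3903095, 4) ≈ 9.7577e+5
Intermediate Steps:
Function('N')(g) = Rational(1, 8) (Function('N')(g) = Pow(8, -1) = Rational(1, 8))
c = 14 (c = Add(32, -18) = 14)
Function('H')(x, h) = Rational(7, 4) (Function('H')(x, h) = Mul(Rational(1, 8), 14) = Rational(7, 4))
Add(Add(B, -2174102), Function('H')(-671, 410)) = Add(Add(3149874, -2174102), Rational(7, 4)) = Add(975772, Rational(7, 4)) = Rational(3903095, 4)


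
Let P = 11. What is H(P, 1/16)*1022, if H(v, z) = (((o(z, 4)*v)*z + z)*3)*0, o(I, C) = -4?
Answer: 0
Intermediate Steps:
H(v, z) = 0 (H(v, z) = (((-4*v)*z + z)*3)*0 = ((-4*v*z + z)*3)*0 = ((z - 4*v*z)*3)*0 = (3*z - 12*v*z)*0 = 0)
H(P, 1/16)*1022 = 0*1022 = 0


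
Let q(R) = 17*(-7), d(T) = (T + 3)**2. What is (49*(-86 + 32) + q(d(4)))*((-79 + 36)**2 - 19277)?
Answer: 48188420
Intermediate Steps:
d(T) = (3 + T)**2
q(R) = -119
(49*(-86 + 32) + q(d(4)))*((-79 + 36)**2 - 19277) = (49*(-86 + 32) - 119)*((-79 + 36)**2 - 19277) = (49*(-54) - 119)*((-43)**2 - 19277) = (-2646 - 119)*(1849 - 19277) = -2765*(-17428) = 48188420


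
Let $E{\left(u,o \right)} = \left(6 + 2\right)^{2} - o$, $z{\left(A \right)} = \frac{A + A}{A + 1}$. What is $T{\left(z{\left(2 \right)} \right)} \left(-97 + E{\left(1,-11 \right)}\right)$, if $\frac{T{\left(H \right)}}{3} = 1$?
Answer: $-66$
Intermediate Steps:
$z{\left(A \right)} = \frac{2 A}{1 + A}$
$T{\left(H \right)} = 3$ ($T{\left(H \right)} = 3 \cdot 1 = 3$)
$E{\left(u,o \right)} = 64 - o$ ($E{\left(u,o \right)} = 8^{2} - o = 64 - o$)
$T{\left(z{\left(2 \right)} \right)} \left(-97 + E{\left(1,-11 \right)}\right) = 3 \left(-97 + \left(64 - -11\right)\right) = 3 \left(-97 + \left(64 + 11\right)\right) = 3 \left(-97 + 75\right) = 3 \left(-22\right) = -66$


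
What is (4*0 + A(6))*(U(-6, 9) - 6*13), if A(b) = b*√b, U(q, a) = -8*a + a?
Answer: -846*√6 ≈ -2072.3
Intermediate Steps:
U(q, a) = -7*a
A(b) = b^(3/2)
(4*0 + A(6))*(U(-6, 9) - 6*13) = (4*0 + 6^(3/2))*(-7*9 - 6*13) = (0 + 6*√6)*(-63 - 78) = (6*√6)*(-141) = -846*√6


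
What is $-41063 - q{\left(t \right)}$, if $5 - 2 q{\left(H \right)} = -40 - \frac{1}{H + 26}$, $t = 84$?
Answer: $- \frac{9038811}{220} \approx -41086.0$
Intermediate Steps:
$q{\left(H \right)} = \frac{45}{2} + \frac{1}{2 \left(26 + H\right)}$ ($q{\left(H \right)} = \frac{5}{2} - \frac{-40 - \frac{1}{H + 26}}{2} = \frac{5}{2} - \frac{-40 - \frac{1}{26 + H}}{2} = \frac{5}{2} + \left(20 + \frac{1}{2 \left(26 + H\right)}\right) = \frac{45}{2} + \frac{1}{2 \left(26 + H\right)}$)
$-41063 - q{\left(t \right)} = -41063 - \frac{1171 + 45 \cdot 84}{2 \left(26 + 84\right)} = -41063 - \frac{1171 + 3780}{2 \cdot 110} = -41063 - \frac{1}{2} \cdot \frac{1}{110} \cdot 4951 = -41063 - \frac{4951}{220} = - \frac{9038811}{220}$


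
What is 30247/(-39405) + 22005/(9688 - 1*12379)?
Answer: -105389078/11782095 ≈ -8.9449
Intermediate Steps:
30247/(-39405) + 22005/(9688 - 1*12379) = 30247*(-1/39405) + 22005/(9688 - 12379) = -30247/39405 + 22005/(-2691) = -30247/39405 + 22005*(-1/2691) = -30247/39405 - 2445/299 = -105389078/11782095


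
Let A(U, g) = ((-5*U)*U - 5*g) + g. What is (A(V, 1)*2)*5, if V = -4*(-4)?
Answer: -12840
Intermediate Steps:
V = 16
A(U, g) = -5*U² - 4*g (A(U, g) = (-5*U² - 5*g) + g = (-5*g - 5*U²) + g = -5*U² - 4*g)
(A(V, 1)*2)*5 = ((-5*16² - 4*1)*2)*5 = ((-5*256 - 4)*2)*5 = ((-1280 - 4)*2)*5 = -1284*2*5 = -2568*5 = -12840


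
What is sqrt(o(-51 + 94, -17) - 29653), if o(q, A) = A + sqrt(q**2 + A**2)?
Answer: sqrt(-29670 + sqrt(2138)) ≈ 172.12*I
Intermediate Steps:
o(q, A) = A + sqrt(A**2 + q**2)
sqrt(o(-51 + 94, -17) - 29653) = sqrt((-17 + sqrt((-17)**2 + (-51 + 94)**2)) - 29653) = sqrt((-17 + sqrt(289 + 43**2)) - 29653) = sqrt((-17 + sqrt(289 + 1849)) - 29653) = sqrt((-17 + sqrt(2138)) - 29653) = sqrt(-29670 + sqrt(2138))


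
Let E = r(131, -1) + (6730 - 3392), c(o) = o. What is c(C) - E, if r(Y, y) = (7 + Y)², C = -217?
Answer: -22599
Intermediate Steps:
E = 22382 (E = (7 + 131)² + (6730 - 3392) = 138² + 3338 = 19044 + 3338 = 22382)
c(C) - E = -217 - 1*22382 = -217 - 22382 = -22599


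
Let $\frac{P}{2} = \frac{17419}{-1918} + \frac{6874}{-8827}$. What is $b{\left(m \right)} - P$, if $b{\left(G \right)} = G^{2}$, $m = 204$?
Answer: $\frac{50350036019}{1209299} \approx 41636.0$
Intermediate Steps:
$P = - \frac{23848835}{1209299}$ ($P = 2 \left(\frac{17419}{-1918} + \frac{6874}{-8827}\right) = 2 \left(17419 \left(- \frac{1}{1918}\right) + 6874 \left(- \frac{1}{8827}\right)\right) = 2 \left(- \frac{17419}{1918} - \frac{982}{1261}\right) = 2 \left(- \frac{23848835}{2418598}\right) = - \frac{23848835}{1209299} \approx -19.721$)
$b{\left(m \right)} - P = 204^{2} - - \frac{23848835}{1209299} = 41616 + \frac{23848835}{1209299} = \frac{50350036019}{1209299}$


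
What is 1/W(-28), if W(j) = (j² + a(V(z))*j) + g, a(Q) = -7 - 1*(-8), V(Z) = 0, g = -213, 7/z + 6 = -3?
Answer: 1/543 ≈ 0.0018416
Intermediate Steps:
z = -7/9 (z = 7/(-6 - 3) = 7/(-9) = 7*(-⅑) = -7/9 ≈ -0.77778)
a(Q) = 1 (a(Q) = -7 + 8 = 1)
W(j) = -213 + j + j² (W(j) = (j² + 1*j) - 213 = (j² + j) - 213 = (j + j²) - 213 = -213 + j + j²)
1/W(-28) = 1/(-213 - 28 + (-28)²) = 1/(-213 - 28 + 784) = 1/543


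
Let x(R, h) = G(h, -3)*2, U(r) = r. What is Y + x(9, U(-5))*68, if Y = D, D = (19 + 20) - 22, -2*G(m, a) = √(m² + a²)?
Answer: 17 - 68*√34 ≈ -379.50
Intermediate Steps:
G(m, a) = -√(a² + m²)/2 (G(m, a) = -√(m² + a²)/2 = -√(a² + m²)/2)
x(R, h) = -√(9 + h²) (x(R, h) = -√((-3)² + h²)/2*2 = -√(9 + h²)/2*2 = -√(9 + h²))
D = 17 (D = 39 - 22 = 17)
Y = 17
Y + x(9, U(-5))*68 = 17 - √(9 + (-5)²)*68 = 17 - √(9 + 25)*68 = 17 - √34*68 = 17 - 68*√34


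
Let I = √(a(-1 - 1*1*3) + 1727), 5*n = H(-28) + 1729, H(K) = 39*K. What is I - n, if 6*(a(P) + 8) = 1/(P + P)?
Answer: -637/5 + √247533/12 ≈ -85.939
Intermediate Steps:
a(P) = -8 + 1/(12*P) (a(P) = -8 + 1/(6*(P + P)) = -8 + 1/(6*((2*P))) = -8 + (1/(2*P))/6 = -8 + 1/(12*P))
n = 637/5 (n = (39*(-28) + 1729)/5 = (-1092 + 1729)/5 = (⅕)*637 = 637/5 ≈ 127.40)
I = √247533/12 (I = √((-8 + 1/(12*(-1 - 1*1*3))) + 1727) = √((-8 + 1/(12*(-1 - 1*3))) + 1727) = √((-8 + 1/(12*(-1 - 3))) + 1727) = √((-8 + (1/12)/(-4)) + 1727) = √((-8 + (1/12)*(-¼)) + 1727) = √((-8 - 1/48) + 1727) = √(-385/48 + 1727) = √(82511/48) = √247533/12 ≈ 41.461)
I - n = √247533/12 - 1*637/5 = √247533/12 - 637/5 = -637/5 + √247533/12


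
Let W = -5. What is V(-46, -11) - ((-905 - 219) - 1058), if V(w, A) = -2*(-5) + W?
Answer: 2187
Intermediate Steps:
V(w, A) = 5 (V(w, A) = -2*(-5) - 5 = 10 - 5 = 5)
V(-46, -11) - ((-905 - 219) - 1058) = 5 - ((-905 - 219) - 1058) = 5 - (-1124 - 1058) = 5 - 1*(-2182) = 5 + 2182 = 2187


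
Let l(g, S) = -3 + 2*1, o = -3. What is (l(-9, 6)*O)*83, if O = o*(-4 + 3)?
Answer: -249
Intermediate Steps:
l(g, S) = -1 (l(g, S) = -3 + 2 = -1)
O = 3 (O = -3*(-4 + 3) = -3*(-1) = 3)
(l(-9, 6)*O)*83 = -1*3*83 = -3*83 = -249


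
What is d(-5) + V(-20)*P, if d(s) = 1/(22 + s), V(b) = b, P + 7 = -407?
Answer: 140761/17 ≈ 8280.1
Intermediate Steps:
P = -414 (P = -7 - 407 = -414)
d(-5) + V(-20)*P = 1/(22 - 5) - 20*(-414) = 1/17 + 8280 = 140761/17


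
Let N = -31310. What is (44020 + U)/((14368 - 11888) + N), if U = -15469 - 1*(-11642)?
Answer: -40193/28830 ≈ -1.3941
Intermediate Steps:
U = -3827 (U = -15469 + 11642 = -3827)
(44020 + U)/((14368 - 11888) + N) = (44020 - 3827)/((14368 - 11888) - 31310) = 40193/(2480 - 31310) = 40193/(-28830) = 40193*(-1/28830) = -40193/28830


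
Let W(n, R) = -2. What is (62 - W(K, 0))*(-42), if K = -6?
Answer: -2688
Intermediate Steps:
(62 - W(K, 0))*(-42) = (62 - 1*(-2))*(-42) = (62 + 2)*(-42) = 64*(-42) = -2688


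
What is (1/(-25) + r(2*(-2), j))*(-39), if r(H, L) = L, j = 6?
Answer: -5811/25 ≈ -232.44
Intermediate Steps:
(1/(-25) + r(2*(-2), j))*(-39) = (1/(-25) + 6)*(-39) = (-1/25 + 6)*(-39) = (149/25)*(-39) = -5811/25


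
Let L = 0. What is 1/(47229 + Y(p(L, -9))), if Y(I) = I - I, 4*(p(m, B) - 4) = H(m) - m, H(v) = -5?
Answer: 1/47229 ≈ 2.1173e-5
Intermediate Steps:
p(m, B) = 11/4 - m/4 (p(m, B) = 4 + (-5 - m)/4 = 4 + (-5/4 - m/4) = 11/4 - m/4)
Y(I) = 0
1/(47229 + Y(p(L, -9))) = 1/(47229 + 0) = 1/47229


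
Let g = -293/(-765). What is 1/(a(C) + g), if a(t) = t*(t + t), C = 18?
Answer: 765/496013 ≈ 0.0015423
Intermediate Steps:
a(t) = 2*t² (a(t) = t*(2*t) = 2*t²)
g = 293/765 (g = -293*(-1/765) = 293/765 ≈ 0.38301)
1/(a(C) + g) = 1/(2*18² + 293/765) = 1/(2*324 + 293/765) = 1/(648 + 293/765) = 1/(496013/765) = 765/496013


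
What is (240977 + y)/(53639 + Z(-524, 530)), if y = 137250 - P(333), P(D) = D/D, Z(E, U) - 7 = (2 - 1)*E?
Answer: 189113/26561 ≈ 7.1199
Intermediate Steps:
Z(E, U) = 7 + E (Z(E, U) = 7 + (2 - 1)*E = 7 + 1*E = 7 + E)
P(D) = 1
y = 137249 (y = 137250 - 1*1 = 137250 - 1 = 137249)
(240977 + y)/(53639 + Z(-524, 530)) = (240977 + 137249)/(53639 + (7 - 524)) = 378226/(53639 - 517) = 378226/53122 = 378226*(1/53122) = 189113/26561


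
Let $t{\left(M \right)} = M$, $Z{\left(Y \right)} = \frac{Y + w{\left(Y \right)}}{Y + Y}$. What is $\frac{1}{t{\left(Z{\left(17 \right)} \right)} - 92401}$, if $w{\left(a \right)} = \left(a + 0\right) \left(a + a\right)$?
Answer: $- \frac{2}{184767} \approx -1.0824 \cdot 10^{-5}$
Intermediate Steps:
$w{\left(a \right)} = 2 a^{2}$ ($w{\left(a \right)} = a 2 a = 2 a^{2}$)
$Z{\left(Y \right)} = \frac{Y + 2 Y^{2}}{2 Y}$ ($Z{\left(Y \right)} = \frac{Y + 2 Y^{2}}{Y + Y} = \frac{Y + 2 Y^{2}}{2 Y}$)
$\frac{1}{t{\left(Z{\left(17 \right)} \right)} - 92401} = \frac{1}{\left(\frac{1}{2} + 17\right) - 92401} = \frac{1}{\frac{35}{2} - 92401} = \frac{1}{- \frac{184767}{2}} = - \frac{2}{184767}$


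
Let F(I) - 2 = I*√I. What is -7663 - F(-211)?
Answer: -7665 + 211*I*√211 ≈ -7665.0 + 3065.0*I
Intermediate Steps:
F(I) = 2 + I^(3/2) (F(I) = 2 + I*√I = 2 + I^(3/2))
-7663 - F(-211) = -7663 - (2 + (-211)^(3/2)) = -7663 - (2 - 211*I*√211) = -7663 + (-2 + 211*I*√211) = -7665 + 211*I*√211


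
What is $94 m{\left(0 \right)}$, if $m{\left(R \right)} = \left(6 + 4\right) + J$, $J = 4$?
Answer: $1316$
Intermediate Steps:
$m{\left(R \right)} = 14$ ($m{\left(R \right)} = \left(6 + 4\right) + 4 = 10 + 4 = 14$)
$94 m{\left(0 \right)} = 94 \cdot 14 = 1316$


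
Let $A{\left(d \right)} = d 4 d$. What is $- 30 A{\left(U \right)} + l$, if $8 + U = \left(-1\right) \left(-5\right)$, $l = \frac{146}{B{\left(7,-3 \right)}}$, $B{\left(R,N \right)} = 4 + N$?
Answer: $-934$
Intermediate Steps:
$l = 146$ ($l = \frac{146}{4 - 3} = \frac{146}{1} = 146 \cdot 1 = 146$)
$U = -3$ ($U = -8 - -5 = -8 + 5 = -3$)
$A{\left(d \right)} = 4 d^{2}$ ($A{\left(d \right)} = 4 d d = 4 d^{2}$)
$- 30 A{\left(U \right)} + l = - 30 \cdot 4 \left(-3\right)^{2} + 146 = - 30 \cdot 4 \cdot 9 + 146 = \left(-30\right) 36 + 146 = -1080 + 146 = -934$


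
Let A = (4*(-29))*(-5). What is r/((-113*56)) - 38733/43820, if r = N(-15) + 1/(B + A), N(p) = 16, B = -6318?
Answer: -7196023937/8117892880 ≈ -0.88644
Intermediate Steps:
A = 580 (A = -116*(-5) = 580)
r = 91807/5738 (r = 16 + 1/(-6318 + 580) = 16 + 1/(-5738) = 16 - 1/5738 = 91807/5738 ≈ 16.000)
r/((-113*56)) - 38733/43820 = 91807/(5738*((-113*56))) - 38733/43820 = (91807/5738)/(-6328) - 38733*1/43820 = (91807/5738)*(-1/6328) - 38733/43820 = -91807/36310064 - 38733/43820 = -7196023937/8117892880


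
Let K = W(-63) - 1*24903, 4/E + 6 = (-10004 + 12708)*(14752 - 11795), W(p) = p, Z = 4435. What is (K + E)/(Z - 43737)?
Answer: 49905298862/78561966511 ≈ 0.63523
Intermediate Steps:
E = 2/3997861 (E = 4/(-6 + (-10004 + 12708)*(14752 - 11795)) = 4/(-6 + 2704*2957) = 4/(-6 + 7995728) = 4/7995722 = 4*(1/7995722) = 2/3997861 ≈ 5.0027e-7)
K = -24966 (K = -63 - 1*24903 = -63 - 24903 = -24966)
(K + E)/(Z - 43737) = (-24966 + 2/3997861)/(4435 - 43737) = -99810597724/3997861/(-39302) = -99810597724/3997861*(-1/39302) = 49905298862/78561966511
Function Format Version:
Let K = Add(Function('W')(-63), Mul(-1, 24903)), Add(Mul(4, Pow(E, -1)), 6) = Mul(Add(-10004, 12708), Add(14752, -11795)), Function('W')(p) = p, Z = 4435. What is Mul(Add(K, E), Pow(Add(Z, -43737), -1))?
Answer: Rational(49905298862, 78561966511) ≈ 0.63523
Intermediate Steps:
E = Rational(2, 3997861) (E = Mul(4, Pow(Add(-6, Mul(Add(-10004, 12708), Add(14752, -11795))), -1)) = Mul(4, Pow(Add(-6, Mul(2704, 2957)), -1)) = Mul(4, Pow(Add(-6, 7995728), -1)) = Mul(4, Pow(7995722, -1)) = Mul(4, Rational(1, 7995722)) = Rational(2, 3997861) ≈ 5.0027e-7)
K = -24966 (K = Add(-63, Mul(-1, 24903)) = Add(-63, -24903) = -24966)
Mul(Add(K, E), Pow(Add(Z, -43737), -1)) = Mul(Add(-24966, Rational(2, 3997861)), Pow(Add(4435, -43737), -1)) = Mul(Rational(-99810597724, 3997861), Pow(-39302, -1)) = Mul(Rational(-99810597724, 3997861), Rational(-1, 39302)) = Rational(49905298862, 78561966511)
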